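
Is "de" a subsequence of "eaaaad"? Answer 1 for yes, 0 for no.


Check if "de" is a subsequence of "eaaaad"
Greedy scan:
  Position 0 ('e'): no match needed
  Position 1 ('a'): no match needed
  Position 2 ('a'): no match needed
  Position 3 ('a'): no match needed
  Position 4 ('a'): no match needed
  Position 5 ('d'): matches sub[0] = 'd'
Only matched 1/2 characters => not a subsequence

0


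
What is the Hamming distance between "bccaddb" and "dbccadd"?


Comparing "bccaddb" and "dbccadd" position by position:
  Position 0: 'b' vs 'd' => differ
  Position 1: 'c' vs 'b' => differ
  Position 2: 'c' vs 'c' => same
  Position 3: 'a' vs 'c' => differ
  Position 4: 'd' vs 'a' => differ
  Position 5: 'd' vs 'd' => same
  Position 6: 'b' vs 'd' => differ
Total differences (Hamming distance): 5

5


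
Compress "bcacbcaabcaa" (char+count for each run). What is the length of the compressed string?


Input: bcacbcaabcaa
Runs:
  'b' x 1 => "b1"
  'c' x 1 => "c1"
  'a' x 1 => "a1"
  'c' x 1 => "c1"
  'b' x 1 => "b1"
  'c' x 1 => "c1"
  'a' x 2 => "a2"
  'b' x 1 => "b1"
  'c' x 1 => "c1"
  'a' x 2 => "a2"
Compressed: "b1c1a1c1b1c1a2b1c1a2"
Compressed length: 20

20


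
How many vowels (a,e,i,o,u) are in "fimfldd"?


Input: fimfldd
Checking each character:
  'f' at position 0: consonant
  'i' at position 1: vowel (running total: 1)
  'm' at position 2: consonant
  'f' at position 3: consonant
  'l' at position 4: consonant
  'd' at position 5: consonant
  'd' at position 6: consonant
Total vowels: 1

1


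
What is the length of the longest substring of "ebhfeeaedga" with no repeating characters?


Input: "ebhfeeaedga"
Sliding window (track last position of each char):
  Position 0 ('e'): window [0,0] length 1 -- new best
  Position 1 ('b'): window [0,1] length 2 -- new best
  Position 2 ('h'): window [0,2] length 3 -- new best
  Position 3 ('f'): window [0,3] length 4 -- new best
  Position 4 ('e'): repeat (last at 0), move window start to 1
  Position 4 ('e'): window [1,4] length 4
  Position 5 ('e'): repeat (last at 4), move window start to 5
  Position 5 ('e'): window [5,5] length 1
  Position 6 ('a'): window [5,6] length 2
  Position 7 ('e'): repeat (last at 5), move window start to 6
  Position 7 ('e'): window [6,7] length 2
  Position 8 ('d'): window [6,8] length 3
  Position 9 ('g'): window [6,9] length 4
  Position 10 ('a'): repeat (last at 6), move window start to 7
  Position 10 ('a'): window [7,10] length 4
Longest substring with no repeats: "ebhf" with length 4

4


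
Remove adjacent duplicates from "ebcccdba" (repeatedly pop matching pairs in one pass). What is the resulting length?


Input: ebcccdba
Stack-based adjacent duplicate removal:
  Read 'e': push. Stack: e
  Read 'b': push. Stack: eb
  Read 'c': push. Stack: ebc
  Read 'c': matches stack top 'c' => pop. Stack: eb
  Read 'c': push. Stack: ebc
  Read 'd': push. Stack: ebcd
  Read 'b': push. Stack: ebcdb
  Read 'a': push. Stack: ebcdba
Final stack: "ebcdba" (length 6)

6


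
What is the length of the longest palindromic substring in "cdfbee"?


Input: "cdfbee"
Checking substrings for palindromes:
  [4:6] "ee" (len 2) => palindrome
Longest palindromic substring: "ee" with length 2

2


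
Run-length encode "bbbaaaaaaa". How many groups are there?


Input: bbbaaaaaaa
Scanning for consecutive runs:
  Group 1: 'b' x 3 (positions 0-2)
  Group 2: 'a' x 7 (positions 3-9)
Total groups: 2

2


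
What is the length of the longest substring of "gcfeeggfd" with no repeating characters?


Input: "gcfeeggfd"
Sliding window (track last position of each char):
  Position 0 ('g'): window [0,0] length 1 -- new best
  Position 1 ('c'): window [0,1] length 2 -- new best
  Position 2 ('f'): window [0,2] length 3 -- new best
  Position 3 ('e'): window [0,3] length 4 -- new best
  Position 4 ('e'): repeat (last at 3), move window start to 4
  Position 4 ('e'): window [4,4] length 1
  Position 5 ('g'): window [4,5] length 2
  Position 6 ('g'): repeat (last at 5), move window start to 6
  Position 6 ('g'): window [6,6] length 1
  Position 7 ('f'): window [6,7] length 2
  Position 8 ('d'): window [6,8] length 3
Longest substring with no repeats: "gcfe" with length 4

4


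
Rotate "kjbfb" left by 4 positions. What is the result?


Input: "kjbfb", rotate left by 4
First 4 characters: "kjbf"
Remaining characters: "b"
Concatenate remaining + first: "b" + "kjbf" = "bkjbf"

bkjbf


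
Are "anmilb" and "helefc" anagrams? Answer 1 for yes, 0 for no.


Strings: "anmilb", "helefc"
Sorted first:  abilmn
Sorted second: ceefhl
Differ at position 0: 'a' vs 'c' => not anagrams

0


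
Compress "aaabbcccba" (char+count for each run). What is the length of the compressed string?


Input: aaabbcccba
Runs:
  'a' x 3 => "a3"
  'b' x 2 => "b2"
  'c' x 3 => "c3"
  'b' x 1 => "b1"
  'a' x 1 => "a1"
Compressed: "a3b2c3b1a1"
Compressed length: 10

10


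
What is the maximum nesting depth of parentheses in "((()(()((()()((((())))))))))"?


Input: "((()(()((()()((((())))))))))"
Tracking depth:
  Position 0 '(': depth becomes 1
  Position 1 '(': depth becomes 2
  Position 2 '(': depth becomes 3
  Position 3 ')': depth becomes 2
  Position 4 '(': depth becomes 3
  Position 5 '(': depth becomes 4
  Position 6 ')': depth becomes 3
  Position 7 '(': depth becomes 4
  Position 8 '(': depth becomes 5
  Position 9 '(': depth becomes 6
  Position 10 ')': depth becomes 5
  Position 11 '(': depth becomes 6
  Position 12 ')': depth becomes 5
  Position 13 '(': depth becomes 6
  Position 14 '(': depth becomes 7
  Position 15 '(': depth becomes 8
  Position 16 '(': depth becomes 9
  Position 17 '(': depth becomes 10
  Position 18 ')': depth becomes 9
  Position 19 ')': depth becomes 8
  Position 20 ')': depth becomes 7
  Position 21 ')': depth becomes 6
  Position 22 ')': depth becomes 5
  Position 23 ')': depth becomes 4
  Position 24 ')': depth becomes 3
  Position 25 ')': depth becomes 2
  Position 26 ')': depth becomes 1
  Position 27 ')': depth becomes 0
Maximum depth reached: 10

10


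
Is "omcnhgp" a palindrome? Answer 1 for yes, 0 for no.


Input: omcnhgp
Reversed: pghncmo
  Compare pos 0 ('o') with pos 6 ('p'): MISMATCH
  Compare pos 1 ('m') with pos 5 ('g'): MISMATCH
  Compare pos 2 ('c') with pos 4 ('h'): MISMATCH
Result: not a palindrome

0


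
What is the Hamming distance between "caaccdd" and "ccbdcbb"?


Comparing "caaccdd" and "ccbdcbb" position by position:
  Position 0: 'c' vs 'c' => same
  Position 1: 'a' vs 'c' => differ
  Position 2: 'a' vs 'b' => differ
  Position 3: 'c' vs 'd' => differ
  Position 4: 'c' vs 'c' => same
  Position 5: 'd' vs 'b' => differ
  Position 6: 'd' vs 'b' => differ
Total differences (Hamming distance): 5

5


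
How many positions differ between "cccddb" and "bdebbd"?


Comparing "cccddb" and "bdebbd" position by position:
  Position 0: 'c' vs 'b' => DIFFER
  Position 1: 'c' vs 'd' => DIFFER
  Position 2: 'c' vs 'e' => DIFFER
  Position 3: 'd' vs 'b' => DIFFER
  Position 4: 'd' vs 'b' => DIFFER
  Position 5: 'b' vs 'd' => DIFFER
Positions that differ: 6

6


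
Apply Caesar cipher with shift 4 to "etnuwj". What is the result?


Caesar cipher: shift "etnuwj" by 4
  'e' (pos 4) + 4 = pos 8 = 'i'
  't' (pos 19) + 4 = pos 23 = 'x'
  'n' (pos 13) + 4 = pos 17 = 'r'
  'u' (pos 20) + 4 = pos 24 = 'y'
  'w' (pos 22) + 4 = pos 0 = 'a'
  'j' (pos 9) + 4 = pos 13 = 'n'
Result: ixryan

ixryan


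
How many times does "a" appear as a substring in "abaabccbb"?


Searching for "a" in "abaabccbb"
Scanning each position:
  Position 0: "a" => MATCH
  Position 1: "b" => no
  Position 2: "a" => MATCH
  Position 3: "a" => MATCH
  Position 4: "b" => no
  Position 5: "c" => no
  Position 6: "c" => no
  Position 7: "b" => no
  Position 8: "b" => no
Total occurrences: 3

3


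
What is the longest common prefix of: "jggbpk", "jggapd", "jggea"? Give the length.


Words: jggbpk, jggapd, jggea
  Position 0: all 'j' => match
  Position 1: all 'g' => match
  Position 2: all 'g' => match
  Position 3: ('b', 'a', 'e') => mismatch, stop
LCP = "jgg" (length 3)

3


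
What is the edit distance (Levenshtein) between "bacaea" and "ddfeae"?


Computing edit distance: "bacaea" -> "ddfeae"
DP table:
           d    d    f    e    a    e
      0    1    2    3    4    5    6
  b   1    1    2    3    4    5    6
  a   2    2    2    3    4    4    5
  c   3    3    3    3    4    5    5
  a   4    4    4    4    4    4    5
  e   5    5    5    5    4    5    4
  a   6    6    6    6    5    4    5
Edit distance = dp[6][6] = 5

5


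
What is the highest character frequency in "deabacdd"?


Input: deabacdd
Character counts:
  'a': 2
  'b': 1
  'c': 1
  'd': 3
  'e': 1
Maximum frequency: 3

3


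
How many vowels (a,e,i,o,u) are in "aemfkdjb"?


Input: aemfkdjb
Checking each character:
  'a' at position 0: vowel (running total: 1)
  'e' at position 1: vowel (running total: 2)
  'm' at position 2: consonant
  'f' at position 3: consonant
  'k' at position 4: consonant
  'd' at position 5: consonant
  'j' at position 6: consonant
  'b' at position 7: consonant
Total vowels: 2

2


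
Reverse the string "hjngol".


Input: hjngol
Reading characters right to left:
  Position 5: 'l'
  Position 4: 'o'
  Position 3: 'g'
  Position 2: 'n'
  Position 1: 'j'
  Position 0: 'h'
Reversed: lognjh

lognjh


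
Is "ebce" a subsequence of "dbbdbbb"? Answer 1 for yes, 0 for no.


Check if "ebce" is a subsequence of "dbbdbbb"
Greedy scan:
  Position 0 ('d'): no match needed
  Position 1 ('b'): no match needed
  Position 2 ('b'): no match needed
  Position 3 ('d'): no match needed
  Position 4 ('b'): no match needed
  Position 5 ('b'): no match needed
  Position 6 ('b'): no match needed
Only matched 0/4 characters => not a subsequence

0


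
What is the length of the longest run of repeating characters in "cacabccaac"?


Input: "cacabccaac"
Scanning for longest run:
  Position 1 ('a'): new char, reset run to 1
  Position 2 ('c'): new char, reset run to 1
  Position 3 ('a'): new char, reset run to 1
  Position 4 ('b'): new char, reset run to 1
  Position 5 ('c'): new char, reset run to 1
  Position 6 ('c'): continues run of 'c', length=2
  Position 7 ('a'): new char, reset run to 1
  Position 8 ('a'): continues run of 'a', length=2
  Position 9 ('c'): new char, reset run to 1
Longest run: 'c' with length 2

2


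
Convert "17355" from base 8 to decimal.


Input: "17355" in base 8
Positional expansion:
  Digit '1' (value 1) x 8^4 = 4096
  Digit '7' (value 7) x 8^3 = 3584
  Digit '3' (value 3) x 8^2 = 192
  Digit '5' (value 5) x 8^1 = 40
  Digit '5' (value 5) x 8^0 = 5
Sum = 7917

7917


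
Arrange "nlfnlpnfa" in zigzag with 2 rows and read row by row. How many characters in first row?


Zigzag "nlfnlpnfa" into 2 rows:
Placing characters:
  'n' => row 0
  'l' => row 1
  'f' => row 0
  'n' => row 1
  'l' => row 0
  'p' => row 1
  'n' => row 0
  'f' => row 1
  'a' => row 0
Rows:
  Row 0: "nflna"
  Row 1: "lnpf"
First row length: 5

5


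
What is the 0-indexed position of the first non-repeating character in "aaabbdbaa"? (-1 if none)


Input: aaabbdbaa
Character frequencies:
  'a': 5
  'b': 3
  'd': 1
Scanning left to right for freq == 1:
  Position 0 ('a'): freq=5, skip
  Position 1 ('a'): freq=5, skip
  Position 2 ('a'): freq=5, skip
  Position 3 ('b'): freq=3, skip
  Position 4 ('b'): freq=3, skip
  Position 5 ('d'): unique! => answer = 5

5


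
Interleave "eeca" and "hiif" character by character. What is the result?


Interleaving "eeca" and "hiif":
  Position 0: 'e' from first, 'h' from second => "eh"
  Position 1: 'e' from first, 'i' from second => "ei"
  Position 2: 'c' from first, 'i' from second => "ci"
  Position 3: 'a' from first, 'f' from second => "af"
Result: eheiciaf

eheiciaf


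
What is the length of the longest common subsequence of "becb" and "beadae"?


LCS of "becb" and "beadae"
DP table:
           b    e    a    d    a    e
      0    0    0    0    0    0    0
  b   0    1    1    1    1    1    1
  e   0    1    2    2    2    2    2
  c   0    1    2    2    2    2    2
  b   0    1    2    2    2    2    2
LCS length = dp[4][6] = 2

2


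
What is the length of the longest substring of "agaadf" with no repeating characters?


Input: "agaadf"
Sliding window (track last position of each char):
  Position 0 ('a'): window [0,0] length 1 -- new best
  Position 1 ('g'): window [0,1] length 2 -- new best
  Position 2 ('a'): repeat (last at 0), move window start to 1
  Position 2 ('a'): window [1,2] length 2
  Position 3 ('a'): repeat (last at 2), move window start to 3
  Position 3 ('a'): window [3,3] length 1
  Position 4 ('d'): window [3,4] length 2
  Position 5 ('f'): window [3,5] length 3 -- new best
Longest substring with no repeats: "adf" with length 3

3


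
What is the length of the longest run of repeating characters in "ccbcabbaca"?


Input: "ccbcabbaca"
Scanning for longest run:
  Position 1 ('c'): continues run of 'c', length=2
  Position 2 ('b'): new char, reset run to 1
  Position 3 ('c'): new char, reset run to 1
  Position 4 ('a'): new char, reset run to 1
  Position 5 ('b'): new char, reset run to 1
  Position 6 ('b'): continues run of 'b', length=2
  Position 7 ('a'): new char, reset run to 1
  Position 8 ('c'): new char, reset run to 1
  Position 9 ('a'): new char, reset run to 1
Longest run: 'c' with length 2

2


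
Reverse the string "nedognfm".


Input: nedognfm
Reading characters right to left:
  Position 7: 'm'
  Position 6: 'f'
  Position 5: 'n'
  Position 4: 'g'
  Position 3: 'o'
  Position 2: 'd'
  Position 1: 'e'
  Position 0: 'n'
Reversed: mfngoden

mfngoden


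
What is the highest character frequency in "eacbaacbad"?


Input: eacbaacbad
Character counts:
  'a': 4
  'b': 2
  'c': 2
  'd': 1
  'e': 1
Maximum frequency: 4

4


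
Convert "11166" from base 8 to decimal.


Input: "11166" in base 8
Positional expansion:
  Digit '1' (value 1) x 8^4 = 4096
  Digit '1' (value 1) x 8^3 = 512
  Digit '1' (value 1) x 8^2 = 64
  Digit '6' (value 6) x 8^1 = 48
  Digit '6' (value 6) x 8^0 = 6
Sum = 4726

4726


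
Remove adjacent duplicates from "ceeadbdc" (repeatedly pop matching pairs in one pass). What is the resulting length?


Input: ceeadbdc
Stack-based adjacent duplicate removal:
  Read 'c': push. Stack: c
  Read 'e': push. Stack: ce
  Read 'e': matches stack top 'e' => pop. Stack: c
  Read 'a': push. Stack: ca
  Read 'd': push. Stack: cad
  Read 'b': push. Stack: cadb
  Read 'd': push. Stack: cadbd
  Read 'c': push. Stack: cadbdc
Final stack: "cadbdc" (length 6)

6


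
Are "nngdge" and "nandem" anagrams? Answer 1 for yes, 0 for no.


Strings: "nngdge", "nandem"
Sorted first:  deggnn
Sorted second: ademnn
Differ at position 0: 'd' vs 'a' => not anagrams

0


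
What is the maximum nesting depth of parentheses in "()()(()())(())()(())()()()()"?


Input: "()()(()())(())()(())()()()()"
Tracking depth:
  Position 0 '(': depth becomes 1
  Position 1 ')': depth becomes 0
  Position 2 '(': depth becomes 1
  Position 3 ')': depth becomes 0
  Position 4 '(': depth becomes 1
  Position 5 '(': depth becomes 2
  Position 6 ')': depth becomes 1
  Position 7 '(': depth becomes 2
  Position 8 ')': depth becomes 1
  Position 9 ')': depth becomes 0
  Position 10 '(': depth becomes 1
  Position 11 '(': depth becomes 2
  Position 12 ')': depth becomes 1
  Position 13 ')': depth becomes 0
  Position 14 '(': depth becomes 1
  Position 15 ')': depth becomes 0
  Position 16 '(': depth becomes 1
  Position 17 '(': depth becomes 2
  Position 18 ')': depth becomes 1
  Position 19 ')': depth becomes 0
  Position 20 '(': depth becomes 1
  Position 21 ')': depth becomes 0
  Position 22 '(': depth becomes 1
  Position 23 ')': depth becomes 0
  Position 24 '(': depth becomes 1
  Position 25 ')': depth becomes 0
  Position 26 '(': depth becomes 1
  Position 27 ')': depth becomes 0
Maximum depth reached: 2

2


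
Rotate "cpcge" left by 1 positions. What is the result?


Input: "cpcge", rotate left by 1
First 1 characters: "c"
Remaining characters: "pcge"
Concatenate remaining + first: "pcge" + "c" = "pcgec"

pcgec


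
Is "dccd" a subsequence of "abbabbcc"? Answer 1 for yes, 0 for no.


Check if "dccd" is a subsequence of "abbabbcc"
Greedy scan:
  Position 0 ('a'): no match needed
  Position 1 ('b'): no match needed
  Position 2 ('b'): no match needed
  Position 3 ('a'): no match needed
  Position 4 ('b'): no match needed
  Position 5 ('b'): no match needed
  Position 6 ('c'): no match needed
  Position 7 ('c'): no match needed
Only matched 0/4 characters => not a subsequence

0


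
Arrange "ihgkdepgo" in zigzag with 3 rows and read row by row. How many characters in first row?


Zigzag "ihgkdepgo" into 3 rows:
Placing characters:
  'i' => row 0
  'h' => row 1
  'g' => row 2
  'k' => row 1
  'd' => row 0
  'e' => row 1
  'p' => row 2
  'g' => row 1
  'o' => row 0
Rows:
  Row 0: "ido"
  Row 1: "hkeg"
  Row 2: "gp"
First row length: 3

3


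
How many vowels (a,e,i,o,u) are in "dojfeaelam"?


Input: dojfeaelam
Checking each character:
  'd' at position 0: consonant
  'o' at position 1: vowel (running total: 1)
  'j' at position 2: consonant
  'f' at position 3: consonant
  'e' at position 4: vowel (running total: 2)
  'a' at position 5: vowel (running total: 3)
  'e' at position 6: vowel (running total: 4)
  'l' at position 7: consonant
  'a' at position 8: vowel (running total: 5)
  'm' at position 9: consonant
Total vowels: 5

5


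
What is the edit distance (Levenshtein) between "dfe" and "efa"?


Computing edit distance: "dfe" -> "efa"
DP table:
           e    f    a
      0    1    2    3
  d   1    1    2    3
  f   2    2    1    2
  e   3    2    2    2
Edit distance = dp[3][3] = 2

2


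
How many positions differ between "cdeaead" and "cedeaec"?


Comparing "cdeaead" and "cedeaec" position by position:
  Position 0: 'c' vs 'c' => same
  Position 1: 'd' vs 'e' => DIFFER
  Position 2: 'e' vs 'd' => DIFFER
  Position 3: 'a' vs 'e' => DIFFER
  Position 4: 'e' vs 'a' => DIFFER
  Position 5: 'a' vs 'e' => DIFFER
  Position 6: 'd' vs 'c' => DIFFER
Positions that differ: 6

6


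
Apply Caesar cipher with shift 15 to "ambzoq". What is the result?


Caesar cipher: shift "ambzoq" by 15
  'a' (pos 0) + 15 = pos 15 = 'p'
  'm' (pos 12) + 15 = pos 1 = 'b'
  'b' (pos 1) + 15 = pos 16 = 'q'
  'z' (pos 25) + 15 = pos 14 = 'o'
  'o' (pos 14) + 15 = pos 3 = 'd'
  'q' (pos 16) + 15 = pos 5 = 'f'
Result: pbqodf

pbqodf


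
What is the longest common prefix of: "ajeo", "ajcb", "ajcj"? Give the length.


Words: ajeo, ajcb, ajcj
  Position 0: all 'a' => match
  Position 1: all 'j' => match
  Position 2: ('e', 'c', 'c') => mismatch, stop
LCP = "aj" (length 2)

2


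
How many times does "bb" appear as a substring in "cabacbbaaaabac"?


Searching for "bb" in "cabacbbaaaabac"
Scanning each position:
  Position 0: "ca" => no
  Position 1: "ab" => no
  Position 2: "ba" => no
  Position 3: "ac" => no
  Position 4: "cb" => no
  Position 5: "bb" => MATCH
  Position 6: "ba" => no
  Position 7: "aa" => no
  Position 8: "aa" => no
  Position 9: "aa" => no
  Position 10: "ab" => no
  Position 11: "ba" => no
  Position 12: "ac" => no
Total occurrences: 1

1


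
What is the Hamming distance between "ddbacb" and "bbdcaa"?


Comparing "ddbacb" and "bbdcaa" position by position:
  Position 0: 'd' vs 'b' => differ
  Position 1: 'd' vs 'b' => differ
  Position 2: 'b' vs 'd' => differ
  Position 3: 'a' vs 'c' => differ
  Position 4: 'c' vs 'a' => differ
  Position 5: 'b' vs 'a' => differ
Total differences (Hamming distance): 6

6


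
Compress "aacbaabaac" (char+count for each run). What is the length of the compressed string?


Input: aacbaabaac
Runs:
  'a' x 2 => "a2"
  'c' x 1 => "c1"
  'b' x 1 => "b1"
  'a' x 2 => "a2"
  'b' x 1 => "b1"
  'a' x 2 => "a2"
  'c' x 1 => "c1"
Compressed: "a2c1b1a2b1a2c1"
Compressed length: 14

14


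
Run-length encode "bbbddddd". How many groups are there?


Input: bbbddddd
Scanning for consecutive runs:
  Group 1: 'b' x 3 (positions 0-2)
  Group 2: 'd' x 5 (positions 3-7)
Total groups: 2

2


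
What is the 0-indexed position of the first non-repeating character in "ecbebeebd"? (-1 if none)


Input: ecbebeebd
Character frequencies:
  'b': 3
  'c': 1
  'd': 1
  'e': 4
Scanning left to right for freq == 1:
  Position 0 ('e'): freq=4, skip
  Position 1 ('c'): unique! => answer = 1

1


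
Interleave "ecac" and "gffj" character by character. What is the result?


Interleaving "ecac" and "gffj":
  Position 0: 'e' from first, 'g' from second => "eg"
  Position 1: 'c' from first, 'f' from second => "cf"
  Position 2: 'a' from first, 'f' from second => "af"
  Position 3: 'c' from first, 'j' from second => "cj"
Result: egcfafcj

egcfafcj


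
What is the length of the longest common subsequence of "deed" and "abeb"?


LCS of "deed" and "abeb"
DP table:
           a    b    e    b
      0    0    0    0    0
  d   0    0    0    0    0
  e   0    0    0    1    1
  e   0    0    0    1    1
  d   0    0    0    1    1
LCS length = dp[4][4] = 1

1


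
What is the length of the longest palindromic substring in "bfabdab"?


Input: "bfabdab"
Checking substrings for palindromes:
  No multi-char palindromic substrings found
Longest palindromic substring: "b" with length 1

1


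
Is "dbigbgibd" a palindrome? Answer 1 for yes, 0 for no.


Input: dbigbgibd
Reversed: dbigbgibd
  Compare pos 0 ('d') with pos 8 ('d'): match
  Compare pos 1 ('b') with pos 7 ('b'): match
  Compare pos 2 ('i') with pos 6 ('i'): match
  Compare pos 3 ('g') with pos 5 ('g'): match
Result: palindrome

1


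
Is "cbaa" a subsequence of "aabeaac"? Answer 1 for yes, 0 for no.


Check if "cbaa" is a subsequence of "aabeaac"
Greedy scan:
  Position 0 ('a'): no match needed
  Position 1 ('a'): no match needed
  Position 2 ('b'): no match needed
  Position 3 ('e'): no match needed
  Position 4 ('a'): no match needed
  Position 5 ('a'): no match needed
  Position 6 ('c'): matches sub[0] = 'c'
Only matched 1/4 characters => not a subsequence

0


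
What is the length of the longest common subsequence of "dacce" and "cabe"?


LCS of "dacce" and "cabe"
DP table:
           c    a    b    e
      0    0    0    0    0
  d   0    0    0    0    0
  a   0    0    1    1    1
  c   0    1    1    1    1
  c   0    1    1    1    1
  e   0    1    1    1    2
LCS length = dp[5][4] = 2

2


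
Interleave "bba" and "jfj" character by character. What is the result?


Interleaving "bba" and "jfj":
  Position 0: 'b' from first, 'j' from second => "bj"
  Position 1: 'b' from first, 'f' from second => "bf"
  Position 2: 'a' from first, 'j' from second => "aj"
Result: bjbfaj

bjbfaj


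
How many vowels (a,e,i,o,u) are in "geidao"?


Input: geidao
Checking each character:
  'g' at position 0: consonant
  'e' at position 1: vowel (running total: 1)
  'i' at position 2: vowel (running total: 2)
  'd' at position 3: consonant
  'a' at position 4: vowel (running total: 3)
  'o' at position 5: vowel (running total: 4)
Total vowels: 4

4


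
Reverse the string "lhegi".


Input: lhegi
Reading characters right to left:
  Position 4: 'i'
  Position 3: 'g'
  Position 2: 'e'
  Position 1: 'h'
  Position 0: 'l'
Reversed: igehl

igehl


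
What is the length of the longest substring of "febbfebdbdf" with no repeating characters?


Input: "febbfebdbdf"
Sliding window (track last position of each char):
  Position 0 ('f'): window [0,0] length 1 -- new best
  Position 1 ('e'): window [0,1] length 2 -- new best
  Position 2 ('b'): window [0,2] length 3 -- new best
  Position 3 ('b'): repeat (last at 2), move window start to 3
  Position 3 ('b'): window [3,3] length 1
  Position 4 ('f'): window [3,4] length 2
  Position 5 ('e'): window [3,5] length 3
  Position 6 ('b'): repeat (last at 3), move window start to 4
  Position 6 ('b'): window [4,6] length 3
  Position 7 ('d'): window [4,7] length 4 -- new best
  Position 8 ('b'): repeat (last at 6), move window start to 7
  Position 8 ('b'): window [7,8] length 2
  Position 9 ('d'): repeat (last at 7), move window start to 8
  Position 9 ('d'): window [8,9] length 2
  Position 10 ('f'): window [8,10] length 3
Longest substring with no repeats: "febd" with length 4

4


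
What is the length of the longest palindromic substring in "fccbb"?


Input: "fccbb"
Checking substrings for palindromes:
  [1:3] "cc" (len 2) => palindrome
  [3:5] "bb" (len 2) => palindrome
Longest palindromic substring: "cc" with length 2

2


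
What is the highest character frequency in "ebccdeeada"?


Input: ebccdeeada
Character counts:
  'a': 2
  'b': 1
  'c': 2
  'd': 2
  'e': 3
Maximum frequency: 3

3


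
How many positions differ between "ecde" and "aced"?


Comparing "ecde" and "aced" position by position:
  Position 0: 'e' vs 'a' => DIFFER
  Position 1: 'c' vs 'c' => same
  Position 2: 'd' vs 'e' => DIFFER
  Position 3: 'e' vs 'd' => DIFFER
Positions that differ: 3

3


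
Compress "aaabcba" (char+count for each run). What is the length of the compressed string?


Input: aaabcba
Runs:
  'a' x 3 => "a3"
  'b' x 1 => "b1"
  'c' x 1 => "c1"
  'b' x 1 => "b1"
  'a' x 1 => "a1"
Compressed: "a3b1c1b1a1"
Compressed length: 10

10


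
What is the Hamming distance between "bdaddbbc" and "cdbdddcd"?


Comparing "bdaddbbc" and "cdbdddcd" position by position:
  Position 0: 'b' vs 'c' => differ
  Position 1: 'd' vs 'd' => same
  Position 2: 'a' vs 'b' => differ
  Position 3: 'd' vs 'd' => same
  Position 4: 'd' vs 'd' => same
  Position 5: 'b' vs 'd' => differ
  Position 6: 'b' vs 'c' => differ
  Position 7: 'c' vs 'd' => differ
Total differences (Hamming distance): 5

5


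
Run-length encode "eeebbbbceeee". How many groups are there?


Input: eeebbbbceeee
Scanning for consecutive runs:
  Group 1: 'e' x 3 (positions 0-2)
  Group 2: 'b' x 4 (positions 3-6)
  Group 3: 'c' x 1 (positions 7-7)
  Group 4: 'e' x 4 (positions 8-11)
Total groups: 4

4


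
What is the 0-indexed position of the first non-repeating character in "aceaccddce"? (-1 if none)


Input: aceaccddce
Character frequencies:
  'a': 2
  'c': 4
  'd': 2
  'e': 2
Scanning left to right for freq == 1:
  Position 0 ('a'): freq=2, skip
  Position 1 ('c'): freq=4, skip
  Position 2 ('e'): freq=2, skip
  Position 3 ('a'): freq=2, skip
  Position 4 ('c'): freq=4, skip
  Position 5 ('c'): freq=4, skip
  Position 6 ('d'): freq=2, skip
  Position 7 ('d'): freq=2, skip
  Position 8 ('c'): freq=4, skip
  Position 9 ('e'): freq=2, skip
  No unique character found => answer = -1

-1


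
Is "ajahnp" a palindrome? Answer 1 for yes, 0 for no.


Input: ajahnp
Reversed: pnhaja
  Compare pos 0 ('a') with pos 5 ('p'): MISMATCH
  Compare pos 1 ('j') with pos 4 ('n'): MISMATCH
  Compare pos 2 ('a') with pos 3 ('h'): MISMATCH
Result: not a palindrome

0


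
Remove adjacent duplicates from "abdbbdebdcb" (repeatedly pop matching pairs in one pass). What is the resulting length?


Input: abdbbdebdcb
Stack-based adjacent duplicate removal:
  Read 'a': push. Stack: a
  Read 'b': push. Stack: ab
  Read 'd': push. Stack: abd
  Read 'b': push. Stack: abdb
  Read 'b': matches stack top 'b' => pop. Stack: abd
  Read 'd': matches stack top 'd' => pop. Stack: ab
  Read 'e': push. Stack: abe
  Read 'b': push. Stack: abeb
  Read 'd': push. Stack: abebd
  Read 'c': push. Stack: abebdc
  Read 'b': push. Stack: abebdcb
Final stack: "abebdcb" (length 7)

7


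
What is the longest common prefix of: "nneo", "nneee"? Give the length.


Words: nneo, nneee
  Position 0: all 'n' => match
  Position 1: all 'n' => match
  Position 2: all 'e' => match
  Position 3: ('o', 'e') => mismatch, stop
LCP = "nne" (length 3)

3


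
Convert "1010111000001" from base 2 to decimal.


Input: "1010111000001" in base 2
Positional expansion:
  Digit '1' (value 1) x 2^12 = 4096
  Digit '0' (value 0) x 2^11 = 0
  Digit '1' (value 1) x 2^10 = 1024
  Digit '0' (value 0) x 2^9 = 0
  Digit '1' (value 1) x 2^8 = 256
  Digit '1' (value 1) x 2^7 = 128
  Digit '1' (value 1) x 2^6 = 64
  Digit '0' (value 0) x 2^5 = 0
  Digit '0' (value 0) x 2^4 = 0
  Digit '0' (value 0) x 2^3 = 0
  Digit '0' (value 0) x 2^2 = 0
  Digit '0' (value 0) x 2^1 = 0
  Digit '1' (value 1) x 2^0 = 1
Sum = 5569

5569


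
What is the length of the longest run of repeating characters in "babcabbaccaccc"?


Input: "babcabbaccaccc"
Scanning for longest run:
  Position 1 ('a'): new char, reset run to 1
  Position 2 ('b'): new char, reset run to 1
  Position 3 ('c'): new char, reset run to 1
  Position 4 ('a'): new char, reset run to 1
  Position 5 ('b'): new char, reset run to 1
  Position 6 ('b'): continues run of 'b', length=2
  Position 7 ('a'): new char, reset run to 1
  Position 8 ('c'): new char, reset run to 1
  Position 9 ('c'): continues run of 'c', length=2
  Position 10 ('a'): new char, reset run to 1
  Position 11 ('c'): new char, reset run to 1
  Position 12 ('c'): continues run of 'c', length=2
  Position 13 ('c'): continues run of 'c', length=3
Longest run: 'c' with length 3

3


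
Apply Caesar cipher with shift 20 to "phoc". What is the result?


Caesar cipher: shift "phoc" by 20
  'p' (pos 15) + 20 = pos 9 = 'j'
  'h' (pos 7) + 20 = pos 1 = 'b'
  'o' (pos 14) + 20 = pos 8 = 'i'
  'c' (pos 2) + 20 = pos 22 = 'w'
Result: jbiw

jbiw


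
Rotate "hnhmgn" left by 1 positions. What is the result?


Input: "hnhmgn", rotate left by 1
First 1 characters: "h"
Remaining characters: "nhmgn"
Concatenate remaining + first: "nhmgn" + "h" = "nhmgnh"

nhmgnh


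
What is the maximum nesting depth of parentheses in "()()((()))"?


Input: "()()((()))"
Tracking depth:
  Position 0 '(': depth becomes 1
  Position 1 ')': depth becomes 0
  Position 2 '(': depth becomes 1
  Position 3 ')': depth becomes 0
  Position 4 '(': depth becomes 1
  Position 5 '(': depth becomes 2
  Position 6 '(': depth becomes 3
  Position 7 ')': depth becomes 2
  Position 8 ')': depth becomes 1
  Position 9 ')': depth becomes 0
Maximum depth reached: 3

3


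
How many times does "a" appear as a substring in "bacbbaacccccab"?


Searching for "a" in "bacbbaacccccab"
Scanning each position:
  Position 0: "b" => no
  Position 1: "a" => MATCH
  Position 2: "c" => no
  Position 3: "b" => no
  Position 4: "b" => no
  Position 5: "a" => MATCH
  Position 6: "a" => MATCH
  Position 7: "c" => no
  Position 8: "c" => no
  Position 9: "c" => no
  Position 10: "c" => no
  Position 11: "c" => no
  Position 12: "a" => MATCH
  Position 13: "b" => no
Total occurrences: 4

4


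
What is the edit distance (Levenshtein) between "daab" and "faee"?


Computing edit distance: "daab" -> "faee"
DP table:
           f    a    e    e
      0    1    2    3    4
  d   1    1    2    3    4
  a   2    2    1    2    3
  a   3    3    2    2    3
  b   4    4    3    3    3
Edit distance = dp[4][4] = 3

3


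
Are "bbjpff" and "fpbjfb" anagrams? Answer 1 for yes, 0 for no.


Strings: "bbjpff", "fpbjfb"
Sorted first:  bbffjp
Sorted second: bbffjp
Sorted forms match => anagrams

1


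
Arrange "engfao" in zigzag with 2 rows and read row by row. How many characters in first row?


Zigzag "engfao" into 2 rows:
Placing characters:
  'e' => row 0
  'n' => row 1
  'g' => row 0
  'f' => row 1
  'a' => row 0
  'o' => row 1
Rows:
  Row 0: "ega"
  Row 1: "nfo"
First row length: 3

3


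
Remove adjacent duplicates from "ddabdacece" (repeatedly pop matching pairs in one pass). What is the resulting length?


Input: ddabdacece
Stack-based adjacent duplicate removal:
  Read 'd': push. Stack: d
  Read 'd': matches stack top 'd' => pop. Stack: (empty)
  Read 'a': push. Stack: a
  Read 'b': push. Stack: ab
  Read 'd': push. Stack: abd
  Read 'a': push. Stack: abda
  Read 'c': push. Stack: abdac
  Read 'e': push. Stack: abdace
  Read 'c': push. Stack: abdacec
  Read 'e': push. Stack: abdacece
Final stack: "abdacece" (length 8)

8


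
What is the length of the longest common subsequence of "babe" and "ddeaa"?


LCS of "babe" and "ddeaa"
DP table:
           d    d    e    a    a
      0    0    0    0    0    0
  b   0    0    0    0    0    0
  a   0    0    0    0    1    1
  b   0    0    0    0    1    1
  e   0    0    0    1    1    1
LCS length = dp[4][5] = 1

1


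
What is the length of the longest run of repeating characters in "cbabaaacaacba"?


Input: "cbabaaacaacba"
Scanning for longest run:
  Position 1 ('b'): new char, reset run to 1
  Position 2 ('a'): new char, reset run to 1
  Position 3 ('b'): new char, reset run to 1
  Position 4 ('a'): new char, reset run to 1
  Position 5 ('a'): continues run of 'a', length=2
  Position 6 ('a'): continues run of 'a', length=3
  Position 7 ('c'): new char, reset run to 1
  Position 8 ('a'): new char, reset run to 1
  Position 9 ('a'): continues run of 'a', length=2
  Position 10 ('c'): new char, reset run to 1
  Position 11 ('b'): new char, reset run to 1
  Position 12 ('a'): new char, reset run to 1
Longest run: 'a' with length 3

3


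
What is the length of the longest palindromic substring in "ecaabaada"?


Input: "ecaabaada"
Checking substrings for palindromes:
  [2:7] "aabaa" (len 5) => palindrome
  [3:6] "aba" (len 3) => palindrome
  [6:9] "ada" (len 3) => palindrome
  [2:4] "aa" (len 2) => palindrome
  [5:7] "aa" (len 2) => palindrome
Longest palindromic substring: "aabaa" with length 5

5


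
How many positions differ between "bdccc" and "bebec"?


Comparing "bdccc" and "bebec" position by position:
  Position 0: 'b' vs 'b' => same
  Position 1: 'd' vs 'e' => DIFFER
  Position 2: 'c' vs 'b' => DIFFER
  Position 3: 'c' vs 'e' => DIFFER
  Position 4: 'c' vs 'c' => same
Positions that differ: 3

3


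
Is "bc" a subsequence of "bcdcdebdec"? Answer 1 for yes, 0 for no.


Check if "bc" is a subsequence of "bcdcdebdec"
Greedy scan:
  Position 0 ('b'): matches sub[0] = 'b'
  Position 1 ('c'): matches sub[1] = 'c'
  Position 2 ('d'): no match needed
  Position 3 ('c'): no match needed
  Position 4 ('d'): no match needed
  Position 5 ('e'): no match needed
  Position 6 ('b'): no match needed
  Position 7 ('d'): no match needed
  Position 8 ('e'): no match needed
  Position 9 ('c'): no match needed
All 2 characters matched => is a subsequence

1


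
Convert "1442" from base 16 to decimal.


Input: "1442" in base 16
Positional expansion:
  Digit '1' (value 1) x 16^3 = 4096
  Digit '4' (value 4) x 16^2 = 1024
  Digit '4' (value 4) x 16^1 = 64
  Digit '2' (value 2) x 16^0 = 2
Sum = 5186

5186


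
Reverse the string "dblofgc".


Input: dblofgc
Reading characters right to left:
  Position 6: 'c'
  Position 5: 'g'
  Position 4: 'f'
  Position 3: 'o'
  Position 2: 'l'
  Position 1: 'b'
  Position 0: 'd'
Reversed: cgfolbd

cgfolbd


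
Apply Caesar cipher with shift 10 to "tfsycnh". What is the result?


Caesar cipher: shift "tfsycnh" by 10
  't' (pos 19) + 10 = pos 3 = 'd'
  'f' (pos 5) + 10 = pos 15 = 'p'
  's' (pos 18) + 10 = pos 2 = 'c'
  'y' (pos 24) + 10 = pos 8 = 'i'
  'c' (pos 2) + 10 = pos 12 = 'm'
  'n' (pos 13) + 10 = pos 23 = 'x'
  'h' (pos 7) + 10 = pos 17 = 'r'
Result: dpcimxr

dpcimxr


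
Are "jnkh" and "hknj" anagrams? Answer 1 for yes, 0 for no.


Strings: "jnkh", "hknj"
Sorted first:  hjkn
Sorted second: hjkn
Sorted forms match => anagrams

1


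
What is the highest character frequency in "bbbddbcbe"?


Input: bbbddbcbe
Character counts:
  'b': 5
  'c': 1
  'd': 2
  'e': 1
Maximum frequency: 5

5


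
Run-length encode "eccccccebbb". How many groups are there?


Input: eccccccebbb
Scanning for consecutive runs:
  Group 1: 'e' x 1 (positions 0-0)
  Group 2: 'c' x 6 (positions 1-6)
  Group 3: 'e' x 1 (positions 7-7)
  Group 4: 'b' x 3 (positions 8-10)
Total groups: 4

4


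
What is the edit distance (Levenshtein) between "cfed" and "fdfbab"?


Computing edit distance: "cfed" -> "fdfbab"
DP table:
           f    d    f    b    a    b
      0    1    2    3    4    5    6
  c   1    1    2    3    4    5    6
  f   2    1    2    2    3    4    5
  e   3    2    2    3    3    4    5
  d   4    3    2    3    4    4    5
Edit distance = dp[4][6] = 5

5


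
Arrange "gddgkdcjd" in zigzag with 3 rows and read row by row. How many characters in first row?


Zigzag "gddgkdcjd" into 3 rows:
Placing characters:
  'g' => row 0
  'd' => row 1
  'd' => row 2
  'g' => row 1
  'k' => row 0
  'd' => row 1
  'c' => row 2
  'j' => row 1
  'd' => row 0
Rows:
  Row 0: "gkd"
  Row 1: "dgdj"
  Row 2: "dc"
First row length: 3

3


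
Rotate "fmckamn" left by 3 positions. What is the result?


Input: "fmckamn", rotate left by 3
First 3 characters: "fmc"
Remaining characters: "kamn"
Concatenate remaining + first: "kamn" + "fmc" = "kamnfmc"

kamnfmc


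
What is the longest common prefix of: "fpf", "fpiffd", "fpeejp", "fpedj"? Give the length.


Words: fpf, fpiffd, fpeejp, fpedj
  Position 0: all 'f' => match
  Position 1: all 'p' => match
  Position 2: ('f', 'i', 'e', 'e') => mismatch, stop
LCP = "fp" (length 2)

2


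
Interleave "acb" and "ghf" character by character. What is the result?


Interleaving "acb" and "ghf":
  Position 0: 'a' from first, 'g' from second => "ag"
  Position 1: 'c' from first, 'h' from second => "ch"
  Position 2: 'b' from first, 'f' from second => "bf"
Result: agchbf

agchbf


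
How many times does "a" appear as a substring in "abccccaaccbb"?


Searching for "a" in "abccccaaccbb"
Scanning each position:
  Position 0: "a" => MATCH
  Position 1: "b" => no
  Position 2: "c" => no
  Position 3: "c" => no
  Position 4: "c" => no
  Position 5: "c" => no
  Position 6: "a" => MATCH
  Position 7: "a" => MATCH
  Position 8: "c" => no
  Position 9: "c" => no
  Position 10: "b" => no
  Position 11: "b" => no
Total occurrences: 3

3


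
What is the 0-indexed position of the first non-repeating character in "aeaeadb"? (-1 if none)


Input: aeaeadb
Character frequencies:
  'a': 3
  'b': 1
  'd': 1
  'e': 2
Scanning left to right for freq == 1:
  Position 0 ('a'): freq=3, skip
  Position 1 ('e'): freq=2, skip
  Position 2 ('a'): freq=3, skip
  Position 3 ('e'): freq=2, skip
  Position 4 ('a'): freq=3, skip
  Position 5 ('d'): unique! => answer = 5

5


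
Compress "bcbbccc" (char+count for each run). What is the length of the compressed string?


Input: bcbbccc
Runs:
  'b' x 1 => "b1"
  'c' x 1 => "c1"
  'b' x 2 => "b2"
  'c' x 3 => "c3"
Compressed: "b1c1b2c3"
Compressed length: 8

8


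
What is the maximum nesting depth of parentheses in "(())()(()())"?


Input: "(())()(()())"
Tracking depth:
  Position 0 '(': depth becomes 1
  Position 1 '(': depth becomes 2
  Position 2 ')': depth becomes 1
  Position 3 ')': depth becomes 0
  Position 4 '(': depth becomes 1
  Position 5 ')': depth becomes 0
  Position 6 '(': depth becomes 1
  Position 7 '(': depth becomes 2
  Position 8 ')': depth becomes 1
  Position 9 '(': depth becomes 2
  Position 10 ')': depth becomes 1
  Position 11 ')': depth becomes 0
Maximum depth reached: 2

2


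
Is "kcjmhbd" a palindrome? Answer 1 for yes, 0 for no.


Input: kcjmhbd
Reversed: dbhmjck
  Compare pos 0 ('k') with pos 6 ('d'): MISMATCH
  Compare pos 1 ('c') with pos 5 ('b'): MISMATCH
  Compare pos 2 ('j') with pos 4 ('h'): MISMATCH
Result: not a palindrome

0


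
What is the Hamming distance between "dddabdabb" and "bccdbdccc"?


Comparing "dddabdabb" and "bccdbdccc" position by position:
  Position 0: 'd' vs 'b' => differ
  Position 1: 'd' vs 'c' => differ
  Position 2: 'd' vs 'c' => differ
  Position 3: 'a' vs 'd' => differ
  Position 4: 'b' vs 'b' => same
  Position 5: 'd' vs 'd' => same
  Position 6: 'a' vs 'c' => differ
  Position 7: 'b' vs 'c' => differ
  Position 8: 'b' vs 'c' => differ
Total differences (Hamming distance): 7

7


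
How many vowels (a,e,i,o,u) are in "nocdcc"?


Input: nocdcc
Checking each character:
  'n' at position 0: consonant
  'o' at position 1: vowel (running total: 1)
  'c' at position 2: consonant
  'd' at position 3: consonant
  'c' at position 4: consonant
  'c' at position 5: consonant
Total vowels: 1

1
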